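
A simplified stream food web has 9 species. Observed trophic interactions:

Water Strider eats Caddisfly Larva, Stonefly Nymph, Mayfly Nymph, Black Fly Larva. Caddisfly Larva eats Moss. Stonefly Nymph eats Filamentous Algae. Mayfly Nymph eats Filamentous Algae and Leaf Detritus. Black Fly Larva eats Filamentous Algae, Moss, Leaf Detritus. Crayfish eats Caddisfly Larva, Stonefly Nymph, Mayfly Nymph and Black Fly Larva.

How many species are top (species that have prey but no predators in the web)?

Top species (has prey, but nothing eats it): Crayfish, Water Strider.
Count: 2.

2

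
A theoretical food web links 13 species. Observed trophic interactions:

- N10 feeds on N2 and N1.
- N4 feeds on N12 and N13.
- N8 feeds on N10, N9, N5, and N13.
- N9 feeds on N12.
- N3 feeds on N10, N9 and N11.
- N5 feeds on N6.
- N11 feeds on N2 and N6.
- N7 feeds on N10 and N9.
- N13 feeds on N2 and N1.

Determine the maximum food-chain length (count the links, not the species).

2 links

One longest chain: N6 → N5 → N8.
It has 3 species and 2 links.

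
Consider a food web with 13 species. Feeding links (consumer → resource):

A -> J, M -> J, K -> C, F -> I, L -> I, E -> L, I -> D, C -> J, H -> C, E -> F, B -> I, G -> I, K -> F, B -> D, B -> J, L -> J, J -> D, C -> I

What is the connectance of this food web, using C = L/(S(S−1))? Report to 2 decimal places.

C = 0.12

The web has S = 13 species and L = 18 feeding links.
C = L / (S(S−1)) = 18 / 156 = 0.1154 ≈ 0.12.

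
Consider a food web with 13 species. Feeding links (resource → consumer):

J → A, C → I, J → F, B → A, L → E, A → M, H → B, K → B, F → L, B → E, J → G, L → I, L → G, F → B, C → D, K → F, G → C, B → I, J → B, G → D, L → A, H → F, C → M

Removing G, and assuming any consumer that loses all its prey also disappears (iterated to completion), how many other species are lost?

2

Remove G.
Round 1: C (all prey gone) → extinct.
Round 2: D (all prey gone) → extinct.
No further losses. Total secondary extinctions: 2.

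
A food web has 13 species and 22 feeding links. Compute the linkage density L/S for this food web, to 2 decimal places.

There are L = 22 links among S = 13 species.
L/S = 22/13 = 1.6923 ≈ 1.69.

L/S = 1.69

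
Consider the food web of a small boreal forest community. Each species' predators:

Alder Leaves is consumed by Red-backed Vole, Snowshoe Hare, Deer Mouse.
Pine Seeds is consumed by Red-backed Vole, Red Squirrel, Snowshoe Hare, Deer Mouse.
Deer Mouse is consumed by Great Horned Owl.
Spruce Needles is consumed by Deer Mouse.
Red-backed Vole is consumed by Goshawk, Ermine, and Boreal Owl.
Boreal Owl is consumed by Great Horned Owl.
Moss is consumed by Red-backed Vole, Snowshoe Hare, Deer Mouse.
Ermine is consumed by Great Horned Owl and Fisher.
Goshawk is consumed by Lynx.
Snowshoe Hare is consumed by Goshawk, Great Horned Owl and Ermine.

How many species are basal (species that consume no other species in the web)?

Basal species (no prey listed): Alder Leaves, Spruce Needles, Pine Seeds, Moss.
Count: 4.

4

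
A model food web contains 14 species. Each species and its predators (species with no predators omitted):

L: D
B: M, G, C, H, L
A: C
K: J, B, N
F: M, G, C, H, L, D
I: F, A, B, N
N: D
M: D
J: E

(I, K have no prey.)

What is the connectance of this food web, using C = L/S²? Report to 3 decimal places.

The web has S = 14 species and L = 23 feeding links.
C = L / S² = 23 / 196 = 0.1173 ≈ 0.117.

C = 0.117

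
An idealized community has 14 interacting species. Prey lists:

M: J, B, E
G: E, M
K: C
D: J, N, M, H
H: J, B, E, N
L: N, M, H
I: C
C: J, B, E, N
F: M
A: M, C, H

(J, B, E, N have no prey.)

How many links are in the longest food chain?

One longest chain: J → C → K.
It has 3 species and 2 links.

2 links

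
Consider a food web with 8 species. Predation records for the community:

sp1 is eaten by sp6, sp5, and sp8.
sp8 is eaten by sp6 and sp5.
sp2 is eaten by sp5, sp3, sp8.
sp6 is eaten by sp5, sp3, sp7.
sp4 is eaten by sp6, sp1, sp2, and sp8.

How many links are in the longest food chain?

4 links

One longest chain: sp4 → sp1 → sp8 → sp6 → sp3.
It has 5 species and 4 links.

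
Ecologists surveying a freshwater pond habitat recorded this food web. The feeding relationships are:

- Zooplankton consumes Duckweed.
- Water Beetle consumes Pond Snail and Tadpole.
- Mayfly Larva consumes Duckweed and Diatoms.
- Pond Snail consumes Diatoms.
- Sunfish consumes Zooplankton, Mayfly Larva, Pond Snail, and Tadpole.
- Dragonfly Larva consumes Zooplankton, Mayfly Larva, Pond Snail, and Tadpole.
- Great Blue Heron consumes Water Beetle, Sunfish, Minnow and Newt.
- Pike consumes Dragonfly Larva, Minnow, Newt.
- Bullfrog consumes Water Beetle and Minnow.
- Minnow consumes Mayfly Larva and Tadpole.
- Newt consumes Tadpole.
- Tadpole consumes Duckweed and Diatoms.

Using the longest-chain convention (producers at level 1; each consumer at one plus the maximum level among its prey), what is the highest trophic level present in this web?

4

Producers (level 1): Diatoms, Duckweed.
Diatoms → Tadpole → Newt → Pike gives Pike level 4.
No species has a prey at level 4, so no species reaches level 5.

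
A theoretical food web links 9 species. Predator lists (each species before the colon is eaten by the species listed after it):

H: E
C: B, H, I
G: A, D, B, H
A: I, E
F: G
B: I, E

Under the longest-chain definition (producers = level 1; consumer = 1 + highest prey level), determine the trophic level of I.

Trophic level 4

F is a producer → level 1.
G eats F → level 2.
A eats G → level 3.
I eats A (level 3); other prey at levels: C 1, B 3 → level 4.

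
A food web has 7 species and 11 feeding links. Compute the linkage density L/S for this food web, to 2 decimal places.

L/S = 1.57

There are L = 11 links among S = 7 species.
L/S = 11/7 = 1.5714 ≈ 1.57.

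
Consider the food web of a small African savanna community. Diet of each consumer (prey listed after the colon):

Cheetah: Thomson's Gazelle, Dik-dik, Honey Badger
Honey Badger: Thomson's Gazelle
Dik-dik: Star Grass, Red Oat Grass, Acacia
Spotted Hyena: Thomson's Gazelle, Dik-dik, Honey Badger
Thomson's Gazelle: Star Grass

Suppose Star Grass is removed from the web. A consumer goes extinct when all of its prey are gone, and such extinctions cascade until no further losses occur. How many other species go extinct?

2

Remove Star Grass.
Round 1: Thomson's Gazelle (all prey gone) → extinct.
Round 2: Honey Badger (all prey gone) → extinct.
No further losses. Total secondary extinctions: 2.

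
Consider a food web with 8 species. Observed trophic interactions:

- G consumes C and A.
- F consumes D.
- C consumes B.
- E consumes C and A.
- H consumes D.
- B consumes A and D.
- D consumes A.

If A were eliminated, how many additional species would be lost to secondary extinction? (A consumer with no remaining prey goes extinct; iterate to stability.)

7

Remove A.
Round 1: D (all prey gone) → extinct.
Round 2: B (all prey gone), H (all prey gone), F (all prey gone) → extinct.
Round 3: C (all prey gone) → extinct.
Round 4: E (all prey gone), G (all prey gone) → extinct.
No further losses. Total secondary extinctions: 7.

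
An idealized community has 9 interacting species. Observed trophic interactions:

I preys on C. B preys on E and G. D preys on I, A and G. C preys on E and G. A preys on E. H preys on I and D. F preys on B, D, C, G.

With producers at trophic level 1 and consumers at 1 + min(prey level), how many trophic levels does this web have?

3

Producers (level 1): E, G.
Following each consumer down to its lowest-level prey: E → C → I (levels 1 through 3).
All prey of I (C 2) are at level 2 or above, so I is at level 1 + 2 = 3.
Every consumer has at least one prey at level 2 or below, so none exceeds level 3.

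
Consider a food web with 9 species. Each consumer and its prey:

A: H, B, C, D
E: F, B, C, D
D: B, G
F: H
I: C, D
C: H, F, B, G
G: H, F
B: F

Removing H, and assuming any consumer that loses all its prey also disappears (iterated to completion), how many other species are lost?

8

Remove H.
Round 1: F (all prey gone) → extinct.
Round 2: B (all prey gone), G (all prey gone) → extinct.
Round 3: C (all prey gone), D (all prey gone) → extinct.
Round 4: E (all prey gone), A (all prey gone), I (all prey gone) → extinct.
No further losses. Total secondary extinctions: 8.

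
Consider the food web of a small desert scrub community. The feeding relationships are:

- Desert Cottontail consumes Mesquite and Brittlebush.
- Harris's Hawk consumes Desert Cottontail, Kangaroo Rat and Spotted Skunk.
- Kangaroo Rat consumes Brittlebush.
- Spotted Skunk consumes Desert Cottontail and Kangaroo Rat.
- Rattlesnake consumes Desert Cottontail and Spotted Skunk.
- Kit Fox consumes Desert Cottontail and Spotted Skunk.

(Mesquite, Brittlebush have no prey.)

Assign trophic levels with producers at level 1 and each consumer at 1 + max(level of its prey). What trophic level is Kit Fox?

Brittlebush is a producer → level 1.
Kangaroo Rat eats Brittlebush → level 2.
Spotted Skunk eats Kangaroo Rat (level 2); other prey at levels: Desert Cottontail 2 → level 3.
Kit Fox eats Spotted Skunk (level 3); other prey at levels: Desert Cottontail 2 → level 4.

Trophic level 4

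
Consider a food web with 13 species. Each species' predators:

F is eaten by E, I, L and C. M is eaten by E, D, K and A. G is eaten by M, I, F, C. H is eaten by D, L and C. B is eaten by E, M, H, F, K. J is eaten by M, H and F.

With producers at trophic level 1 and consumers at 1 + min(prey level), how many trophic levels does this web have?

Producers (level 1): G, J, B.
Following each consumer down to its lowest-level prey: J → H → D (levels 1 through 3).
All prey of D (H 2, M 2) are at level 2 or above, so D is at level 1 + 2 = 3.
Every consumer has at least one prey at level 2 or below, so none exceeds level 3.

3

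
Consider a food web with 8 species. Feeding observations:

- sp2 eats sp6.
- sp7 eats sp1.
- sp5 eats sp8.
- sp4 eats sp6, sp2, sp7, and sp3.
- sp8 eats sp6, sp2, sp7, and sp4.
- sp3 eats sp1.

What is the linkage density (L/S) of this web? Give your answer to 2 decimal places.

There are L = 12 links among S = 8 species.
L/S = 12/8 = 1.5000 ≈ 1.50.

L/S = 1.50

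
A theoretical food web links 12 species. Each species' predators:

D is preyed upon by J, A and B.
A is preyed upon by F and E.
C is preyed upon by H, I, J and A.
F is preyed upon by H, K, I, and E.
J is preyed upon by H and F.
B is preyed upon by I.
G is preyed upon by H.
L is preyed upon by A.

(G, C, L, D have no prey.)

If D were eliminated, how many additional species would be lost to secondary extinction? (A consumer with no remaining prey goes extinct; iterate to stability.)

Remove D.
Round 1: B (all prey gone) → extinct.
No further losses. Total secondary extinctions: 1.

1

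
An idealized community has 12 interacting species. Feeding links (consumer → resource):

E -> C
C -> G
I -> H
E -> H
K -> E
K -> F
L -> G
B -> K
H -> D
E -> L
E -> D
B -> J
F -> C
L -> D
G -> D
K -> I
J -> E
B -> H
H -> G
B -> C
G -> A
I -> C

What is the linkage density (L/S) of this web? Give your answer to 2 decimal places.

L/S = 1.83

There are L = 22 links among S = 12 species.
L/S = 22/12 = 1.8333 ≈ 1.83.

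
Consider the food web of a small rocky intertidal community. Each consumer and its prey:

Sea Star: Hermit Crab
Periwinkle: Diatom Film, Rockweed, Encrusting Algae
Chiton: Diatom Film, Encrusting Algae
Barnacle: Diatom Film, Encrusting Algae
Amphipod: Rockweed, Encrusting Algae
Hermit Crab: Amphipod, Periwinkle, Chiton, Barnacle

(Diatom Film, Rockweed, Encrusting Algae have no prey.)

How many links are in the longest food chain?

3 links

One longest chain: Rockweed → Amphipod → Hermit Crab → Sea Star.
It has 4 species and 3 links.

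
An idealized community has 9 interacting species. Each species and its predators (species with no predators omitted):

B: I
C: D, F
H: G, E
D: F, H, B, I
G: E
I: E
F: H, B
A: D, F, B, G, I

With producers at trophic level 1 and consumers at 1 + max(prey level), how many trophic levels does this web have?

6

Producers (level 1): A, C.
A → D → F → H → G → E gives E level 6.
No species has a prey at level 6, so no species reaches level 7.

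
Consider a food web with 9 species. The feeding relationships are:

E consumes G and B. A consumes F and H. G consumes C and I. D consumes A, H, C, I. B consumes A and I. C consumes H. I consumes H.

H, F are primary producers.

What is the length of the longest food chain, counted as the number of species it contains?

4 species

One longest chain: H → A → B → E.
It has 4 species and 3 links.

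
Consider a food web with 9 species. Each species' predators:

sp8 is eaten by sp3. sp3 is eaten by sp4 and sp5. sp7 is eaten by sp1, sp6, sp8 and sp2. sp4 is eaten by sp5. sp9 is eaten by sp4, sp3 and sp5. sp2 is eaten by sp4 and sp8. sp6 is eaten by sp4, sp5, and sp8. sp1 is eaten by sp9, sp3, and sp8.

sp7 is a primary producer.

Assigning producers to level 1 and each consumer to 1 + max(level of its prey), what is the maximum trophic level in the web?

Producers (level 1): sp7.
sp7 → sp1 → sp9 → sp3 → sp4 → sp5 gives sp5 level 6.
No species has a prey at level 6, so no species reaches level 7.

6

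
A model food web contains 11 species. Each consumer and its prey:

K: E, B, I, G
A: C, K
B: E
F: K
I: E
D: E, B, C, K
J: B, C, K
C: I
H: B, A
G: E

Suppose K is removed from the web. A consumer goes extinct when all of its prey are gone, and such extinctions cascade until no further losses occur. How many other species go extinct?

1

Remove K.
Round 1: F (all prey gone) → extinct.
No further losses. Total secondary extinctions: 1.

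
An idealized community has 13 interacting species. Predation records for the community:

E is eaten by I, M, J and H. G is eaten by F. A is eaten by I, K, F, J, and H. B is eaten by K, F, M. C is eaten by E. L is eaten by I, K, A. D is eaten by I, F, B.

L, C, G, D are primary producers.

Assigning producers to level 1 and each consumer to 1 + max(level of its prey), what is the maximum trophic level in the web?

3

Producers (level 1): L, C, G, D.
L → A → H gives H level 3.
No species has a prey at level 3, so no species reaches level 4.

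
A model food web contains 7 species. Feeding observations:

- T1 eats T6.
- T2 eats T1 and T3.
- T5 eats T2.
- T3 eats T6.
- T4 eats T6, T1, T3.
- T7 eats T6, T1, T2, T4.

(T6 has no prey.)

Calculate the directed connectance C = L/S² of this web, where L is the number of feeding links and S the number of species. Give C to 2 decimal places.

The web has S = 7 species and L = 12 feeding links.
C = L / S² = 12 / 49 = 0.2449 ≈ 0.24.

C = 0.24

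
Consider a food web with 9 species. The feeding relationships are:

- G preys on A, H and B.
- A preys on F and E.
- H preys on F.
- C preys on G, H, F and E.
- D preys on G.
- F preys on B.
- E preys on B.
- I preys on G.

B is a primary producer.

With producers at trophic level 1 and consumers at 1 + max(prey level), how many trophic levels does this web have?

Producers (level 1): B.
B → E → A → G → D gives D level 5.
No species has a prey at level 5, so no species reaches level 6.

5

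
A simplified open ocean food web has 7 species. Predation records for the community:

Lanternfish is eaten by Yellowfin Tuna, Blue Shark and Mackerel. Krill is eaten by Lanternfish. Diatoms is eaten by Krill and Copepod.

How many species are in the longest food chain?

4 species

One longest chain: Diatoms → Krill → Lanternfish → Mackerel.
It has 4 species and 3 links.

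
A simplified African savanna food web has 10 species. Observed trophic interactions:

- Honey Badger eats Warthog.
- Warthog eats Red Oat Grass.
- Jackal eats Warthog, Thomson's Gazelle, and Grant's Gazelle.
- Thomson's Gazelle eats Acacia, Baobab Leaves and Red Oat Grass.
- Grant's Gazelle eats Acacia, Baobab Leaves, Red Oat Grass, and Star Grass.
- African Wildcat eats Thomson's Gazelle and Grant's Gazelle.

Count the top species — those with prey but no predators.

Top species (has prey, but nothing eats it): Honey Badger, Jackal, African Wildcat.
Count: 3.

3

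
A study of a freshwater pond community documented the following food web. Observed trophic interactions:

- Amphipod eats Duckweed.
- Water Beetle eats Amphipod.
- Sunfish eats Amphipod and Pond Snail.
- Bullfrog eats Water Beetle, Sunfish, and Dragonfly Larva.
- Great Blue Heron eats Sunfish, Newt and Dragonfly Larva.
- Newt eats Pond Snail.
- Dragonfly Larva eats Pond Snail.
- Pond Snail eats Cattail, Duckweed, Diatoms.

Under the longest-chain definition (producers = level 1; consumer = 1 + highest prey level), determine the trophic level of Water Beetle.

Trophic level 3

Duckweed is a producer → level 1.
Amphipod eats Duckweed → level 2.
Water Beetle eats Amphipod → level 3.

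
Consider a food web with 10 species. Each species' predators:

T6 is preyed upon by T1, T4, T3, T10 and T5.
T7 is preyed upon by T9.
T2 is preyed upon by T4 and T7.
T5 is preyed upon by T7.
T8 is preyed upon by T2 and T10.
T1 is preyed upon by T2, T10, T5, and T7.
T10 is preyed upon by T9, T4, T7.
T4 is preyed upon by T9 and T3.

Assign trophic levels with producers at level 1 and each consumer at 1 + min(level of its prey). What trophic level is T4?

T6 is a producer → level 1.
T4 eats T6 → level 2.

Trophic level 2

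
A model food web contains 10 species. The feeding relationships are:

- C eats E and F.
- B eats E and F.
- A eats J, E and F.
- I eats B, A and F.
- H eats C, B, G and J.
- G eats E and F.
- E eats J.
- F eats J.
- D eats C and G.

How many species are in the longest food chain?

4 species

One longest chain: J → E → A → I.
It has 4 species and 3 links.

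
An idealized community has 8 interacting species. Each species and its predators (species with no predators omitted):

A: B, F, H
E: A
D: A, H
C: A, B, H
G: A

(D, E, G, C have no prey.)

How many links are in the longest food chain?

One longest chain: D → A → B.
It has 3 species and 2 links.

2 links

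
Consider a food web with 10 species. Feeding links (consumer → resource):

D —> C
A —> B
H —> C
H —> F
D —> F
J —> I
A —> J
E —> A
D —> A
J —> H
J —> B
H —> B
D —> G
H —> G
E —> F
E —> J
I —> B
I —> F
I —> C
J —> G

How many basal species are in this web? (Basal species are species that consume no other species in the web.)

4

Basal species (no prey listed): F, G, B, C.
Count: 4.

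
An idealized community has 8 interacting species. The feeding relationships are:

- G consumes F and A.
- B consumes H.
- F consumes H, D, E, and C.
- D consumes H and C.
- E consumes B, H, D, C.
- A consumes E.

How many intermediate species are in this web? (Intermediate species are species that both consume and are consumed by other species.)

5

Intermediate species (has both prey and predators): D, B, E, F, A.
Count: 5.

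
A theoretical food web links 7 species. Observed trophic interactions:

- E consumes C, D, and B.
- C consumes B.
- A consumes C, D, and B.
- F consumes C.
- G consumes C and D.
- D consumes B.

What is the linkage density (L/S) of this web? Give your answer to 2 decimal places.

L/S = 1.57

There are L = 11 links among S = 7 species.
L/S = 11/7 = 1.5714 ≈ 1.57.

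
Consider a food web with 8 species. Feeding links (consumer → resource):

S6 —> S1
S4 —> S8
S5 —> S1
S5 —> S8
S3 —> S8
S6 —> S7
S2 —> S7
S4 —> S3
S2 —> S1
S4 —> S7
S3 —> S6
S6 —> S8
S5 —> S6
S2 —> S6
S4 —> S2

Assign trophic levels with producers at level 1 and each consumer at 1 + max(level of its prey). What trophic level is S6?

Trophic level 2

S7 is a producer → level 1.
S6 eats S7 (level 1); other prey at levels: S1 1, S8 1 → level 2.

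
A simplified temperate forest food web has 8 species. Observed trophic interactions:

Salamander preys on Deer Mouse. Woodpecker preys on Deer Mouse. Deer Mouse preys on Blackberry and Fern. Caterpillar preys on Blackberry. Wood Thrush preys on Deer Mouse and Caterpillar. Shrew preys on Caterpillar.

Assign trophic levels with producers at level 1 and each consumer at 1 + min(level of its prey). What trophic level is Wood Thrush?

Trophic level 3

Blackberry is a producer → level 1.
Caterpillar eats Blackberry → level 2.
Wood Thrush eats Caterpillar → level 3.
No prey of Wood Thrush is below level 2, so 3 is the minimum.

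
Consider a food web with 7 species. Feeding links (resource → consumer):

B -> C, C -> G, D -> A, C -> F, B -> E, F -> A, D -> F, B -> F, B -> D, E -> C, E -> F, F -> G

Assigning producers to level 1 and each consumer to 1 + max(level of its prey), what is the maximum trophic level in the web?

5

Producers (level 1): B.
B → E → C → F → G gives G level 5.
No species has a prey at level 5, so no species reaches level 6.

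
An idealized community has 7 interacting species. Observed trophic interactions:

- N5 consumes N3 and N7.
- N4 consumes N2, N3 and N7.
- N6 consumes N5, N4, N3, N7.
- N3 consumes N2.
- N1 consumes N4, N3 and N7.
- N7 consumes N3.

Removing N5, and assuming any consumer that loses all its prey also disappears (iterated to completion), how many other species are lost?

0

Remove N5.
Every predator of it retains at least one other prey: N6 still has N3, N7, N4.
No consumer loses all prey, so no secondary extinctions occur.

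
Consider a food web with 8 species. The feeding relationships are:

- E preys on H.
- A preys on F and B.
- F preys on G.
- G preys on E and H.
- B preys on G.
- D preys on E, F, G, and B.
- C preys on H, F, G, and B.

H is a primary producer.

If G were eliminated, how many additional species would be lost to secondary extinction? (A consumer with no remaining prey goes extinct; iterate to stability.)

3

Remove G.
Round 1: F (all prey gone), B (all prey gone) → extinct.
Round 2: A (all prey gone) → extinct.
No further losses. Total secondary extinctions: 3.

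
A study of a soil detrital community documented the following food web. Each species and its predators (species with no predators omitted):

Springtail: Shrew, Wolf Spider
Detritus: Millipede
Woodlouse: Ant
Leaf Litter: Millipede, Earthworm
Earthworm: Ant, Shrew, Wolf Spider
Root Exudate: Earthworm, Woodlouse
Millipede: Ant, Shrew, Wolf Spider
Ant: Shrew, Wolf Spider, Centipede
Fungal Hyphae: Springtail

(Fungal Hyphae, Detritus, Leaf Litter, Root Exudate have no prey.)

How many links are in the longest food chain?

3 links

One longest chain: Detritus → Millipede → Ant → Shrew.
It has 4 species and 3 links.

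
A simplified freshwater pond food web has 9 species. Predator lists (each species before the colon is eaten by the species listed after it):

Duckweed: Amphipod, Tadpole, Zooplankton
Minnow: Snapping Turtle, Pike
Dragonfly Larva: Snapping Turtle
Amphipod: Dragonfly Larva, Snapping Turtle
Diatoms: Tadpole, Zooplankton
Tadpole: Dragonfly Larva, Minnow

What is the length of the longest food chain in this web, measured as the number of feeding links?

3 links

One longest chain: Duckweed → Amphipod → Dragonfly Larva → Snapping Turtle.
It has 4 species and 3 links.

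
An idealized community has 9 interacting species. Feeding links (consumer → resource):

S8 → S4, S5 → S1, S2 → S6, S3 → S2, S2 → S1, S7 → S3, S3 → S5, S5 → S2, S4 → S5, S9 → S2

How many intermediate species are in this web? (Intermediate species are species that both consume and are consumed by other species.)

Intermediate species (has both prey and predators): S2, S5, S3, S4.
Count: 4.

4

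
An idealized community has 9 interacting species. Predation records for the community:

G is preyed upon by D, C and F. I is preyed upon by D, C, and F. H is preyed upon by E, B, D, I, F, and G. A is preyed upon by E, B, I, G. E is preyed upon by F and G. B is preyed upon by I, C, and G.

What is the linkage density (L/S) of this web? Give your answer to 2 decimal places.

L/S = 2.33

There are L = 21 links among S = 9 species.
L/S = 21/9 = 2.3333 ≈ 2.33.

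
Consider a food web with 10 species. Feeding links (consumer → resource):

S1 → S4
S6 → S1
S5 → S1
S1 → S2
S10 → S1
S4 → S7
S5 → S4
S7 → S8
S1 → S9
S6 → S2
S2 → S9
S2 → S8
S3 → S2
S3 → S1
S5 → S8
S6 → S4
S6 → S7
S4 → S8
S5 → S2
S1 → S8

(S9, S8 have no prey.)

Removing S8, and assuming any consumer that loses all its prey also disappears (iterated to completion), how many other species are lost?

2

Remove S8.
Round 1: S7 (all prey gone) → extinct.
Round 2: S4 (all prey gone) → extinct.
No further losses. Total secondary extinctions: 2.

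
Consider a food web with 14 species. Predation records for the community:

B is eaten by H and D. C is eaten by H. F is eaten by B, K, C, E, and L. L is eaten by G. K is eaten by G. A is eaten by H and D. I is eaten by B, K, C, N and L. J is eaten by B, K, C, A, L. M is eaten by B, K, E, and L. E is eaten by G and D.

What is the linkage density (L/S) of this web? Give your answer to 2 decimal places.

L/S = 2.00

There are L = 28 links among S = 14 species.
L/S = 28/14 = 2.0000 ≈ 2.00.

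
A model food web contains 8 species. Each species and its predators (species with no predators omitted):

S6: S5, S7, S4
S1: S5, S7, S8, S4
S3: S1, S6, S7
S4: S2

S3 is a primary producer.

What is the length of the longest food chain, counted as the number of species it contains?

One longest chain: S3 → S1 → S4 → S2.
It has 4 species and 3 links.

4 species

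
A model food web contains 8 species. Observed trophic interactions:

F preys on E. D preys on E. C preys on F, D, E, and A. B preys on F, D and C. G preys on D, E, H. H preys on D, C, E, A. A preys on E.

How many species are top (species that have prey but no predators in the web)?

Top species (has prey, but nothing eats it): B, G.
Count: 2.

2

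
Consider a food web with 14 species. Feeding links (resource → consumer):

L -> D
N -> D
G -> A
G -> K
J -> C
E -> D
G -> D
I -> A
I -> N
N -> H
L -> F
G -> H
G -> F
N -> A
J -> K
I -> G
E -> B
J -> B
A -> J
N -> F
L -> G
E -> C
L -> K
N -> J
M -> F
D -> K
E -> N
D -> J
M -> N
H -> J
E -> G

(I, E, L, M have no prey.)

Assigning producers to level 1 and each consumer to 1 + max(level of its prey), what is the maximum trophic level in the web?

5

Producers (level 1): I, E, L, M.
I → G → A → J → B gives B level 5.
No species has a prey at level 5, so no species reaches level 6.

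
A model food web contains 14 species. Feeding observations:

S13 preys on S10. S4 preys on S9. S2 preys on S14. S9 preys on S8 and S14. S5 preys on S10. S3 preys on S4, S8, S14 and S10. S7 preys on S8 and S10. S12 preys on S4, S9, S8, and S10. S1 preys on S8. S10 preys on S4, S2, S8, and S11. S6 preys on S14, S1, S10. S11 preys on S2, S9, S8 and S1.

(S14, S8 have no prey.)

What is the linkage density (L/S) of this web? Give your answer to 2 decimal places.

L/S = 2.00

There are L = 28 links among S = 14 species.
L/S = 28/14 = 2.0000 ≈ 2.00.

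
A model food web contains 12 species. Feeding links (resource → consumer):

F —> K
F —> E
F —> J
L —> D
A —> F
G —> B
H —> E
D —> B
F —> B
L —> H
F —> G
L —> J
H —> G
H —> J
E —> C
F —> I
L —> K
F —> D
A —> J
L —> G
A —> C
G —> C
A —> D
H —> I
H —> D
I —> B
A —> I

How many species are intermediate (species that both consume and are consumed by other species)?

6

Intermediate species (has both prey and predators): F, H, I, E, D, G.
Count: 6.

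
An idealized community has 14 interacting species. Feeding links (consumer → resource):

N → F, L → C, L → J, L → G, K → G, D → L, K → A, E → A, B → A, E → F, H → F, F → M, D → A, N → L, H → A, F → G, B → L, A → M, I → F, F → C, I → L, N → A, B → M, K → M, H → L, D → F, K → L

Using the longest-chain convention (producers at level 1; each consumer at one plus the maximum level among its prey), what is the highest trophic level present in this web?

3

Producers (level 1): J, M, C, G.
M → F → N gives N level 3.
No species has a prey at level 3, so no species reaches level 4.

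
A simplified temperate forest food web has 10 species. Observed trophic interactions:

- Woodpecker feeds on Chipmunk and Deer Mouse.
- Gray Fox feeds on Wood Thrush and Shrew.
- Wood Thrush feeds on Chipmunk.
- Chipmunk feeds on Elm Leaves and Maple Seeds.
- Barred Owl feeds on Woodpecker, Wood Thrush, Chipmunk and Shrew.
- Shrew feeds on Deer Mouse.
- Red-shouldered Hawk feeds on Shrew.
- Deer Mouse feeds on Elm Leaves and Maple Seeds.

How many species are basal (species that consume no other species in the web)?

Basal species (no prey listed): Maple Seeds, Elm Leaves.
Count: 2.

2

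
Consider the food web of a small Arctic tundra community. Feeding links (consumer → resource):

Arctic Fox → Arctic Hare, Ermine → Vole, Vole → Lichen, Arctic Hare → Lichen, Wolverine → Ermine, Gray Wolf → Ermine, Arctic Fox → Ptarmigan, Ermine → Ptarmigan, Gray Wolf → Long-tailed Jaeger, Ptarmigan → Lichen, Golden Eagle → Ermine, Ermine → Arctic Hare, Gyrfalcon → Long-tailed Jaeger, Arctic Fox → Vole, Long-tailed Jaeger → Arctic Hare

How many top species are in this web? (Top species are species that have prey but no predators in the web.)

5

Top species (has prey, but nothing eats it): Arctic Fox, Gray Wolf, Golden Eagle, Wolverine, Gyrfalcon.
Count: 5.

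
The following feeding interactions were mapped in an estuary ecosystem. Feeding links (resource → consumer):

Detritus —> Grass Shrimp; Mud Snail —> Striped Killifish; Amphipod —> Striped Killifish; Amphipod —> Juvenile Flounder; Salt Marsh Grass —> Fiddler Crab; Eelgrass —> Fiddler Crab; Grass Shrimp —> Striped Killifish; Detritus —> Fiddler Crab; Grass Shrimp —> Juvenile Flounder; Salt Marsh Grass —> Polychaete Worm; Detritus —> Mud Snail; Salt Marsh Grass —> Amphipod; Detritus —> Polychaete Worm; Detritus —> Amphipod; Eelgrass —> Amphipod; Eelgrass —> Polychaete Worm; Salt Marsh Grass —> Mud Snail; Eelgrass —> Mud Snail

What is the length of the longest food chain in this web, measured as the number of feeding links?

2 links

One longest chain: Detritus → Amphipod → Juvenile Flounder.
It has 3 species and 2 links.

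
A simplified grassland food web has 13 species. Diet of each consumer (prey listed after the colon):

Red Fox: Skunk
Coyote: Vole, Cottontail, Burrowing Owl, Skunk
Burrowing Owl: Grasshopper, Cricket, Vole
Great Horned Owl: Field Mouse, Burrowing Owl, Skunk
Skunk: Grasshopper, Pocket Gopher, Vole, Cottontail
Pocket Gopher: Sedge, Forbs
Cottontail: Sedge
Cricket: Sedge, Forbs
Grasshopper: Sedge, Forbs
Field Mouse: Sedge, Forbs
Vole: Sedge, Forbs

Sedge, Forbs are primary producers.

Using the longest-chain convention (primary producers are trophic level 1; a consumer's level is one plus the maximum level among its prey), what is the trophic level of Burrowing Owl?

Trophic level 3

Sedge is a producer → level 1.
Grasshopper eats Sedge (level 1); other prey at levels: Forbs 1 → level 2.
Burrowing Owl eats Grasshopper (level 2); other prey at levels: Cricket 2, Vole 2 → level 3.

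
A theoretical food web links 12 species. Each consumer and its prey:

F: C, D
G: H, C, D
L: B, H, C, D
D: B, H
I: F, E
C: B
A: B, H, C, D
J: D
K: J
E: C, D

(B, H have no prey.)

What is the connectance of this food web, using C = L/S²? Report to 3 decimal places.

C = 0.153

The web has S = 12 species and L = 22 feeding links.
C = L / S² = 22 / 144 = 0.1528 ≈ 0.153.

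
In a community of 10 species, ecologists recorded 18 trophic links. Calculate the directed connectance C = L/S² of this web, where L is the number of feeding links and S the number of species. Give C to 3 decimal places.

The web has S = 10 species and L = 18 feeding links.
C = L / S² = 18 / 100 = 0.1800 ≈ 0.180.

C = 0.180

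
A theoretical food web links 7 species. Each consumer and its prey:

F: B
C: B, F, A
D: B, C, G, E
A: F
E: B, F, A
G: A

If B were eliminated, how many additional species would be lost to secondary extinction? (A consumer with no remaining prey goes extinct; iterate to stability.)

6

Remove B.
Round 1: F (all prey gone) → extinct.
Round 2: A (all prey gone) → extinct.
Round 3: C (all prey gone), G (all prey gone), E (all prey gone) → extinct.
Round 4: D (all prey gone) → extinct.
No further losses. Total secondary extinctions: 6.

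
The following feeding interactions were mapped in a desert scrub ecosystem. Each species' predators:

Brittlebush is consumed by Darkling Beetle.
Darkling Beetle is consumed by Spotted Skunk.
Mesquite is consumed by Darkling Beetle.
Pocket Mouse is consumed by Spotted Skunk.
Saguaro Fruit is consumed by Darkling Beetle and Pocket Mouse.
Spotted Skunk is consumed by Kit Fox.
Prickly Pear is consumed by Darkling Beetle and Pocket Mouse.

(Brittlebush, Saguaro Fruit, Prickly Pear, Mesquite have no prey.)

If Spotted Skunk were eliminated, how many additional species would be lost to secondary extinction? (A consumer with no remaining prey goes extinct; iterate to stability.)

1

Remove Spotted Skunk.
Round 1: Kit Fox (all prey gone) → extinct.
No further losses. Total secondary extinctions: 1.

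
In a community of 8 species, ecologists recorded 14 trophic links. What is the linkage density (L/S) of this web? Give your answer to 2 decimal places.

L/S = 1.75

There are L = 14 links among S = 8 species.
L/S = 14/8 = 1.7500 ≈ 1.75.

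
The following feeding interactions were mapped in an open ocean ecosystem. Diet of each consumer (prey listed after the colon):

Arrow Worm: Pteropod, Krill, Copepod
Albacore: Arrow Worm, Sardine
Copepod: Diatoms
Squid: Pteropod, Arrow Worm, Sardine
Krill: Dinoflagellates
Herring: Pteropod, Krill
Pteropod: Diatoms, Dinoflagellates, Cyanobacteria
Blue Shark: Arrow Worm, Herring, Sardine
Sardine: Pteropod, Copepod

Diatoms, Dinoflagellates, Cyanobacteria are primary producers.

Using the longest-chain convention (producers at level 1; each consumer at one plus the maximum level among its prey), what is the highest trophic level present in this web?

Producers (level 1): Diatoms, Dinoflagellates, Cyanobacteria.
Diatoms → Pteropod → Sardine → Squid gives Squid level 4.
No species has a prey at level 4, so no species reaches level 5.

4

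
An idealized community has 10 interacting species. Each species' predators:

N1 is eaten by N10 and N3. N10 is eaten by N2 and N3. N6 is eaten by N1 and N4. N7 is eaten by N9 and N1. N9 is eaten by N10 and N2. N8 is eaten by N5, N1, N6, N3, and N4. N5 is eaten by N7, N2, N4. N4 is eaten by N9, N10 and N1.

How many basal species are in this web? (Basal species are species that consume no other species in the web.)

Basal species (no prey listed): N8.
Count: 1.

1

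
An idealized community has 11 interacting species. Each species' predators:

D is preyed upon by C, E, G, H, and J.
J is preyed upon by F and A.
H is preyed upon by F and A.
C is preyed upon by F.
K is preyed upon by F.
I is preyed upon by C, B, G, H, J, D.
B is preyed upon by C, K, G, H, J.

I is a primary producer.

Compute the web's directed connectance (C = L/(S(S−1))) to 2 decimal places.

The web has S = 11 species and L = 22 feeding links.
C = L / (S(S−1)) = 22 / 110 = 0.2000 ≈ 0.20.

C = 0.20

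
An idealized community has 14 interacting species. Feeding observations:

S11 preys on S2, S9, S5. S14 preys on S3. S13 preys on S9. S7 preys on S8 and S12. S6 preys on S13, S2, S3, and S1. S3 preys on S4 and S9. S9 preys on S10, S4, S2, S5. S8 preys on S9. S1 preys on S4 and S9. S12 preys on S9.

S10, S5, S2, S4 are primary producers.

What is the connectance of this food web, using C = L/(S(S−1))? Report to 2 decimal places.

C = 0.12

The web has S = 14 species and L = 21 feeding links.
C = L / (S(S−1)) = 21 / 182 = 0.1154 ≈ 0.12.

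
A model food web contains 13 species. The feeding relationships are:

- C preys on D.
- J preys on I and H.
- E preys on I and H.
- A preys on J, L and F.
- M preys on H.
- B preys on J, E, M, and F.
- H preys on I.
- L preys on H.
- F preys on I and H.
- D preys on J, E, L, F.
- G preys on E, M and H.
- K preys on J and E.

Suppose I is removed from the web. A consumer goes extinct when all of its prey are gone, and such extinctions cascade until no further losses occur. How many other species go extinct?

12

Remove I.
Round 1: H (all prey gone) → extinct.
Round 2: L (all prey gone), M (all prey gone), E (all prey gone), J (all prey gone), F (all prey gone) → extinct.
Round 3: G (all prey gone), A (all prey gone), B (all prey gone), D (all prey gone), K (all prey gone) → extinct.
Round 4: C (all prey gone) → extinct.
No further losses. Total secondary extinctions: 12.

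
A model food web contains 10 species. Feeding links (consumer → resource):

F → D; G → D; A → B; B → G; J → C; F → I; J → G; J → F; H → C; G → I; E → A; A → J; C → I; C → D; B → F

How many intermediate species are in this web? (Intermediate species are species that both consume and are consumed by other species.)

6

Intermediate species (has both prey and predators): G, F, C, J, B, A.
Count: 6.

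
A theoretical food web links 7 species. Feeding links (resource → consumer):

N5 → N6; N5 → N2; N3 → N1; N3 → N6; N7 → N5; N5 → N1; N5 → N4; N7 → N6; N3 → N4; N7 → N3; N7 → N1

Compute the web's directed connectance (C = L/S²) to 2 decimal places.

The web has S = 7 species and L = 11 feeding links.
C = L / S² = 11 / 49 = 0.2245 ≈ 0.22.

C = 0.22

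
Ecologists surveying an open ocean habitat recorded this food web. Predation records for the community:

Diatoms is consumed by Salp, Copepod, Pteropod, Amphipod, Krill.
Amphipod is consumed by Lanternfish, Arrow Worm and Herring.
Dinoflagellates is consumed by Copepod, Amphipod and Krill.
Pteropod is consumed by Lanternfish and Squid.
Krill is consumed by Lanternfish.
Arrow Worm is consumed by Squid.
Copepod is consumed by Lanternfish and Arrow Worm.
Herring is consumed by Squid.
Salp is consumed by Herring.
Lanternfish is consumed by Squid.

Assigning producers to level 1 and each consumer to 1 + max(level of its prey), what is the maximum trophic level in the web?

Producers (level 1): Dinoflagellates, Diatoms.
Dinoflagellates → Amphipod → Arrow Worm → Squid gives Squid level 4.
No species has a prey at level 4, so no species reaches level 5.

4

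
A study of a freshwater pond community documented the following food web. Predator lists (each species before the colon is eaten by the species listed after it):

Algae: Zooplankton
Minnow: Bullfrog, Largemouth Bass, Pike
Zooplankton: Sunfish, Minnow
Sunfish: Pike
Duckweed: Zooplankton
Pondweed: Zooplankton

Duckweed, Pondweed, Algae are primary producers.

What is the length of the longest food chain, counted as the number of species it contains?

One longest chain: Duckweed → Zooplankton → Minnow → Bullfrog.
It has 4 species and 3 links.

4 species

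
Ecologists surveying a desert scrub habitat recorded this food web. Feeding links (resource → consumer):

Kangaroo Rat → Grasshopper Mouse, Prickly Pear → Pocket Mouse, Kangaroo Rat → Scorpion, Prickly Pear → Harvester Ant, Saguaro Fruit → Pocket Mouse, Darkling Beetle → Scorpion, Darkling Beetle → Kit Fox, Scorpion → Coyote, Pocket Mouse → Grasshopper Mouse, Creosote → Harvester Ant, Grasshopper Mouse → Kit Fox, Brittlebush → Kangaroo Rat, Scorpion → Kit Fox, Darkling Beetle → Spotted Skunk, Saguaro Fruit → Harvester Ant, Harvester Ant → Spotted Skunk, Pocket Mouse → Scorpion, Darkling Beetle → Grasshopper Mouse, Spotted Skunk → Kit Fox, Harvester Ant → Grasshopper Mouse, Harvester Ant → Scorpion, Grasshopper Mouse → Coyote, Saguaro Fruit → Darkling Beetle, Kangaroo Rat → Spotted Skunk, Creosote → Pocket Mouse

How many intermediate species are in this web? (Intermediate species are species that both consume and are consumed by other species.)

7

Intermediate species (has both prey and predators): Harvester Ant, Kangaroo Rat, Darkling Beetle, Pocket Mouse, Spotted Skunk, Grasshopper Mouse, Scorpion.
Count: 7.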